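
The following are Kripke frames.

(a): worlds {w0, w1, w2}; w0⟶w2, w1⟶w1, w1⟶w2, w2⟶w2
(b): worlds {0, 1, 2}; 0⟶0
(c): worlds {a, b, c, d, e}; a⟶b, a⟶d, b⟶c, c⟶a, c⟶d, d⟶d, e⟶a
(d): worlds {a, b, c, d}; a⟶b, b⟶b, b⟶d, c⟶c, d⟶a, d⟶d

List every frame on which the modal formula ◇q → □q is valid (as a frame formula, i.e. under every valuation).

The schema corresponds to partial functionality: ∀x ∀y ∀z (Rxy ∧ Rxz → y = z).
(a): fails — w1 sees both w1 and w2.
(b): condition met.
(c): fails — a sees both b and d.
(d): fails — b sees both b and d.
Valid on: (b).

(b)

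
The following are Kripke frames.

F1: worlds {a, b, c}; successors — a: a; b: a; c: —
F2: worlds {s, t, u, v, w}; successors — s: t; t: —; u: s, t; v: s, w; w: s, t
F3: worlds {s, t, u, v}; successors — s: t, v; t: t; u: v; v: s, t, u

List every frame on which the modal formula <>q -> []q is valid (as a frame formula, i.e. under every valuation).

The schema corresponds to partial functionality: forall x forall y forall z (Rxy & Rxz -> y = z).
F1: holds.
F2: fails — u sees both s and t.
F3: fails — s sees both t and v.

F1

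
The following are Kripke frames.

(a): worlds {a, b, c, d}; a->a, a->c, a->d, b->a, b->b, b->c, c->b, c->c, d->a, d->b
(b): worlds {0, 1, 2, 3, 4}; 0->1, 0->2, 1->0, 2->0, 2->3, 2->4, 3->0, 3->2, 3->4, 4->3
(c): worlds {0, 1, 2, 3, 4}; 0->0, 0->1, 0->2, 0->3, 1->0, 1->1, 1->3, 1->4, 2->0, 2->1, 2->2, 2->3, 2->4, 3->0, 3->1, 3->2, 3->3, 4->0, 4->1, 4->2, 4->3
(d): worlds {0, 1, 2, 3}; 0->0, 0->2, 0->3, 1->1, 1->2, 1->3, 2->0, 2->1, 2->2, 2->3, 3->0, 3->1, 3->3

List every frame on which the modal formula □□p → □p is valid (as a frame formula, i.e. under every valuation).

This is the axiom for density; its first-order frame correspondent is ∀x ∀y (Rxy → ∃z (Rxz ∧ Rzy)).
(a): holds.
(b): fails — R10 but no z with R1z and Rz0.
(c): holds.
(d): holds.
Valid on: (a), (c), (d).

(a), (c), (d)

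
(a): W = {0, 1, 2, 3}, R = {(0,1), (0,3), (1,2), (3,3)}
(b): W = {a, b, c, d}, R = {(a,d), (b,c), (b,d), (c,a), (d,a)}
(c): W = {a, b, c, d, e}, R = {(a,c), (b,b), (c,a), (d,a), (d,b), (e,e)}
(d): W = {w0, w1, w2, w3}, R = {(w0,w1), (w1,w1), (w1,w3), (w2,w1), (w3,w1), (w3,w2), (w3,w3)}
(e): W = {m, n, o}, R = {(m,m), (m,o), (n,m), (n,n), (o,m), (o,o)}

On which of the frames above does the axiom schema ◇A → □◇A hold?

Frame correspondent (Sahlqvist): ∀x ∀y ∀z (Rxy ∧ Rxz → Ryz) — i.e. the Euclidean property.
(a): fails — R01 and R01 but not R11.
(b): fails — Rad and Rad but not Rdd.
(c): fails — Rac and Rac but not Rcc.
(d): fails — Rw3w1 and Rw3w2 but not Rw1w2.
(e): fails — Rnm and Rnn but not Rmn.

none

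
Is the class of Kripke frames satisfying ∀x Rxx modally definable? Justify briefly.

The condition is reflexivity. A defining modal formula is □q → q.

Definable; □q → q defines it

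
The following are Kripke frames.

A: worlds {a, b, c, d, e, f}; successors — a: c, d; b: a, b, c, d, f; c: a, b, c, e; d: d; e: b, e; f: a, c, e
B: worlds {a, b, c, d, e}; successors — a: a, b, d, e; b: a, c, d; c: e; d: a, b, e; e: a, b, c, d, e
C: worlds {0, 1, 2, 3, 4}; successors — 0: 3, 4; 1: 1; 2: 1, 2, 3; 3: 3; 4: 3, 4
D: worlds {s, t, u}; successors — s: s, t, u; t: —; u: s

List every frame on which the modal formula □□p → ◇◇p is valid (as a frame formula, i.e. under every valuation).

Frame correspondent (Sahlqvist): ∀x ∃w (xR²w ∧ xR²w) — i.e. a generalized confluence (Geach) condition.
A: holds.
B: holds.
C: holds.
D: fails — at t but no w with tR²w and tR²w.

A, B, C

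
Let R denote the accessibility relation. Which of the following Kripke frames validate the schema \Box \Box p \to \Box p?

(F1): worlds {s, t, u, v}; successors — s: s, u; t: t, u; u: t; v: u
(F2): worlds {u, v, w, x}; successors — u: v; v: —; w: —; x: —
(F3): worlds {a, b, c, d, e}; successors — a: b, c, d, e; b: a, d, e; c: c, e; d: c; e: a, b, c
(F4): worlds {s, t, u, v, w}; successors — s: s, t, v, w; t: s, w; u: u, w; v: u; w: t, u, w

The schema corresponds to density: \forall x \forall y (Rxy \to \exists z (Rxz \wedge Rzy)).
(F1): fails — Rvu but no z with Rvz and Rzu.
(F2): fails — Ruv but no z with Ruz and Rzv.
(F3): ✓.
(F4): ✓.

(F3), (F4)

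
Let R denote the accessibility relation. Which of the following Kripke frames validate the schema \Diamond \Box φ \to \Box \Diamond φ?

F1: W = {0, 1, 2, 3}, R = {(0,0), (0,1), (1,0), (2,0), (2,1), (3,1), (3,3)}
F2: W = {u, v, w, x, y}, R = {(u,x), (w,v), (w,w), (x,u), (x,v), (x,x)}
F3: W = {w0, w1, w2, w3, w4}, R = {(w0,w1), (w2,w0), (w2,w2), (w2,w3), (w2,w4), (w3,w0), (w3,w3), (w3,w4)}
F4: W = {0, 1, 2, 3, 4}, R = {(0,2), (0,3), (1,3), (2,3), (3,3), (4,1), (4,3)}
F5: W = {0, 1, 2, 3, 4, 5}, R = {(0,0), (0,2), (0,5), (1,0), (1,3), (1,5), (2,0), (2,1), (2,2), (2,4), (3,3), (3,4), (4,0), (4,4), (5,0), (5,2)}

This is the axiom for convergence; its first-order frame correspondent is \forall x \forall y \forall z (Rxy \wedge Rxz \to \exists w (Ryw \wedge Rzw)).
F1: fails — R31 and R33 but 1 and 3 have no common successor.
F2: fails — Rww and Rwv but w and v have no common successor.
F3: fails — Rw0w1 and Rw0w1 but w1 and w1 have no common successor.
F4: condition met.
F5: fails — R10 and R13 but 0 and 3 have no common successor.
Valid on: F4.

F4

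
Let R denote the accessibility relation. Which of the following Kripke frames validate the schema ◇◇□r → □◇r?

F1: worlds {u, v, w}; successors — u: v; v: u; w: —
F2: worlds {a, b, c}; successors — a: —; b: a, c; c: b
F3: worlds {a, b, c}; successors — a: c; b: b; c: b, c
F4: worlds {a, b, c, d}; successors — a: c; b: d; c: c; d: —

F3, F4

Frame correspondent (Sahlqvist): ∀x ∀y ∀z ((xR²y ∧ xRz) → ∃w (yRw ∧ zRw)) — i.e. a generalized confluence (Geach) condition.
F1: fails — uR²u, uRv but no t with uRt and vRt.
F2: fails — bR²b, bRa but no w with bRw and aRw.
F3: holds.
F4: holds.
Valid on: F3, F4.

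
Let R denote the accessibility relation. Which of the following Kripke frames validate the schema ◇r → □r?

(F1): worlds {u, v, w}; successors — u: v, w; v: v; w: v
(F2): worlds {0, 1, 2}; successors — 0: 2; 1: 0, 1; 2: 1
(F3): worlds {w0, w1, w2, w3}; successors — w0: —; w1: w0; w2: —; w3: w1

(F3)

The schema corresponds to partial functionality: ∀x ∀y ∀z (Rxy ∧ Rxz → y = z).
(F1): fails — u sees both v and w.
(F2): fails — 1 sees both 0 and 1.
(F3): satisfies the condition.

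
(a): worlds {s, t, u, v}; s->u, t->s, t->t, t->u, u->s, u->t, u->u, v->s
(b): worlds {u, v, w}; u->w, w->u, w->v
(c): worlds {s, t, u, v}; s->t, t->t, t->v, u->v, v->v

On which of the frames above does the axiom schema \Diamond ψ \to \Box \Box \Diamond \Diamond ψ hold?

This is the axiom for a generalized confluence (Geach) condition; its first-order frame correspondent is \forall x \forall y \forall z ((xRy \wedge x R^2 z) \to \exists w (y = w \wedge z R^2 w)).
(a): ✓.
(b): fails — uRw, uR²u but no t with w=t and uR²t.
(c): fails — sRt, sR²v but no w with t=w and vR²w.

(a)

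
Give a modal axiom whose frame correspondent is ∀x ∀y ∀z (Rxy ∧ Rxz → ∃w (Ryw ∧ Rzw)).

◇□q → □◇q

A defining formula is ◇□q → □◇q (the .2 axiom).
Suppose ◇□q→□◇q is valid. Take Rxy, Rxz and set V(q)={w : Ryw}. Then □q at y so ◇□q at x, so □◇q at x, so ◇q at z, giving w with Rzw and Ryw.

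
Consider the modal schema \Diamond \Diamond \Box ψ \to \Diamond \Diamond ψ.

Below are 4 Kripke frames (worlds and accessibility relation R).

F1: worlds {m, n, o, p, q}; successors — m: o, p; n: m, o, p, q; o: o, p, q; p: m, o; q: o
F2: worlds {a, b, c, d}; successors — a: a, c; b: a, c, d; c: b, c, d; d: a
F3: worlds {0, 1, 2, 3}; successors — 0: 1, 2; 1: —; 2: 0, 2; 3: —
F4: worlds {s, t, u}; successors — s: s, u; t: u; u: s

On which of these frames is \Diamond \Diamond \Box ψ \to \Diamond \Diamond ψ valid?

F1, F2, F4

This is the axiom for a generalized confluence (Geach) condition; its first-order frame correspondent is \forall x \forall y (x R^2 y \to \exists w (yRw \wedge x R^2 w)).
F1: holds.
F2: holds.
F3: fails — 2R²1 but no w with 1Rw and 2R²w.
F4: holds.
Valid on: F1, F2, F4.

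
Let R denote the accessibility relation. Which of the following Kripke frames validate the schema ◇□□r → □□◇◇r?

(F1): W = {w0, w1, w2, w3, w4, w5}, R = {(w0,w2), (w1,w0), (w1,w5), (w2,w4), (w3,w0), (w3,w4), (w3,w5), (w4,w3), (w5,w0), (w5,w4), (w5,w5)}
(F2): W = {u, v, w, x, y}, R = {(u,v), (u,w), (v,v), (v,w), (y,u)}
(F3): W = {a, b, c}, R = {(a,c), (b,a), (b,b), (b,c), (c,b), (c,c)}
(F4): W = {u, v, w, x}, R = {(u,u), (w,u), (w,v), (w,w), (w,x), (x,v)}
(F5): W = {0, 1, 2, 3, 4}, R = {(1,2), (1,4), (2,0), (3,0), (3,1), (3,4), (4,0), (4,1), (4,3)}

The schema corresponds to a generalized confluence (Geach) condition: ∀x ∀y ∀z ((xRy ∧ xR²z) → ∃w (yR²w ∧ zR²w)).
(F1): fails — w0Rw2, w0R²w4 but no w with w2R²w and w4R²w.
(F2): fails — uRv, uR²w but no t with vR²t and wR²t.
(F3): satisfies the condition.
(F4): fails — wRu, wR²v but no t with uR²t and vR²t.
(F5): fails — 1R2, 1R²0 but no w with 2R²w and 0R²w.
Valid on: (F3).

(F3)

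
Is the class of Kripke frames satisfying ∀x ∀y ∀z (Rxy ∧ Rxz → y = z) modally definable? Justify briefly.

The condition is partial functionality. A defining modal formula is ◇p → □p.
Suppose ◇p→□p is valid. Take Rxy, Rxz and set V(p)={y}. Then ◇p at x, so □p at x, so p at z, i.e. z=y.

Definable; ◇p → □p defines it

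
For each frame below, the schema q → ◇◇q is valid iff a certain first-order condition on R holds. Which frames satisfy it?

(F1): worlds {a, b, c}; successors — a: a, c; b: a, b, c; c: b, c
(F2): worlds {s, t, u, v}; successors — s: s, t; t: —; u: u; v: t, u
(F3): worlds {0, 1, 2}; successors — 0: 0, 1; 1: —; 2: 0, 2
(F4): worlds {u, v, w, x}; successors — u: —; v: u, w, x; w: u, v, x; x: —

The schema corresponds to a generalized confluence (Geach) condition: ∀x ∃w (x = w ∧ xR²w).
(F1): ✓.
(F2): fails — at t but no w with t=w and tR²w.
(F3): fails — at 1 but no w with 1=w and 1R²w.
(F4): fails — at u but no t with u=t and uR²t.
Valid on: (F1).

(F1)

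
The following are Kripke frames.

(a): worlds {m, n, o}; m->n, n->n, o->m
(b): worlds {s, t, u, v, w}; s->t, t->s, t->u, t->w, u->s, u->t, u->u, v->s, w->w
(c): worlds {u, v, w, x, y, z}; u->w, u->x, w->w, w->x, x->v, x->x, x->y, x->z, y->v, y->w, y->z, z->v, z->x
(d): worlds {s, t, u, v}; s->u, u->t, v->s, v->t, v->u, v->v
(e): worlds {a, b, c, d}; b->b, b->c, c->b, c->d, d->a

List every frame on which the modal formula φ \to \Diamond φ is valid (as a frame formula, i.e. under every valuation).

The schema corresponds to reflexivity: \forall x Rxx.
(a): fails — world m does not see itself.
(b): fails — world s does not see itself.
(c): fails — world u does not see itself.
(d): fails — world s does not see itself.
(e): fails — world a does not see itself.

none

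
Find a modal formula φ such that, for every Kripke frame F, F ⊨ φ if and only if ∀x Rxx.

□r → r

The condition is reflexivity. The T schema □r → r defines it.
Suppose □r→r is valid. At any x set V(r)={w : Rxw}. Then □r holds at x, so r holds at x, i.e. Rxx.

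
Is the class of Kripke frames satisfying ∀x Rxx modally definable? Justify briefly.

Yes: it is reflexivity, defined by the T schema □q → q.

Yes, by □q → q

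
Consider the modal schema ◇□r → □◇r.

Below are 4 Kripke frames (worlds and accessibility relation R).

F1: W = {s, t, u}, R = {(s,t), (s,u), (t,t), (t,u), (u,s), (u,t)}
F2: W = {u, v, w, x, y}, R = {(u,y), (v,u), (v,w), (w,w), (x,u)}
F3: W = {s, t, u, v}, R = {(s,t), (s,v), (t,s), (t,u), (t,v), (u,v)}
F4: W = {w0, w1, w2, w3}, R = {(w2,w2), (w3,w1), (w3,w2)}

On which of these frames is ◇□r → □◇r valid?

This is the axiom for convergence; its first-order frame correspondent is ∀x ∀y ∀z (Rxy ∧ Rxz → ∃w (Ryw ∧ Rzw)).
F1: ✓.
F2: fails — Ruy and Ruy but y and y have no common successor.
F3: fails — Rsv and Rsv but v and v have no common successor.
F4: fails — Rw3w1 and Rw3w1 but w1 and w1 have no common successor.

F1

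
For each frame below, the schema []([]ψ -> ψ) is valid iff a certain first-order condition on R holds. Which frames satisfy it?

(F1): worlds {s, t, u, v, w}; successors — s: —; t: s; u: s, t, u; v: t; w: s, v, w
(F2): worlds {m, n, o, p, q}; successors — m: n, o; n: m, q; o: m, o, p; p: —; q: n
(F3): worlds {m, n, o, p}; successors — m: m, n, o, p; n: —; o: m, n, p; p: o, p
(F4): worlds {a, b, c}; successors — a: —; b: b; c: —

The schema corresponds to shift-reflexivity: forall x forall y (Rxy -> Ryy).
(F1): fails — Rut but not Rtt.
(F2): fails — Rom but not Rmm.
(F3): fails — Ron but not Rnn.
(F4): holds.
Valid on: (F4).

(F4)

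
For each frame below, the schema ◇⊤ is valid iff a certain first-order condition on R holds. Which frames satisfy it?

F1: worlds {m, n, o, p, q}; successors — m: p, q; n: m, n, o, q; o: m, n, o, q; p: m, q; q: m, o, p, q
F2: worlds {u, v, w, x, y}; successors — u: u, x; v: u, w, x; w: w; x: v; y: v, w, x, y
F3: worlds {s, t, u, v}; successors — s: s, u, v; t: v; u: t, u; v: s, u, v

The schema corresponds to seriality: ∀x ∃y Rxy.
F1: satisfies the condition.
F2: satisfies the condition.
F3: satisfies the condition.
Valid on: F1, F2, F3.

F1, F2, F3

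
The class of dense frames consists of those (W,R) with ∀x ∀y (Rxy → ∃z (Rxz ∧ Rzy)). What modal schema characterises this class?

A defining formula is □□r → □r (the C4 axiom).
Suppose □□r→□r is valid. Take Rxy and set V(r)={w : xR²w}. Then □□r at x, so □r at x, so r at y, i.e. ∃z(Rxz∧Rzy).

□□r → □r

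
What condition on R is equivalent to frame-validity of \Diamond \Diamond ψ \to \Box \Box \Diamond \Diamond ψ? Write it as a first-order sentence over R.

\forall x \forall y \forall z ((x R^2 y \wedge x R^2 z) \to \exists w (y = w \wedge z R^2 w))

This is a Sahlqvist (Geach-type) schema ◇^2□^0ψ → □^2◇^2ψ.
Minimal-valuation argument: fix x; take any y with xR^2y and any z with xR^2z. Set V(ψ) to the set of worlds R-reachable from y in exactly 0 steps. Then □^0ψ holds at y, so the antecedent holds at x; validity forces ◇^2ψ at z, giving a w with zR^2w and yR^0w.
First-order correspondent: \forall x \forall y \forall z ((x R^2 y \wedge x R^2 z) \to \exists w (y = w \wedge z R^2 w)).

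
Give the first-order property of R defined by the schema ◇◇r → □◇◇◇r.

This is a Sahlqvist (Geach-type) schema ◇^2□^0r → □^1◇^3r.
Minimal-valuation argument: fix x; take any y with xR^2y and any z with xR^1z. Set V(r) to the set of worlds R-reachable from y in exactly 0 steps. Then □^0r holds at y, so the antecedent holds at x; validity forces ◇^3r at z, giving a w with zR^3w and yR^0w.
First-order correspondent: ∀x ∀y ∀z ((xR²y ∧ xRz) → ∃w (y = w ∧ zR³w)).

∀x ∀y ∀z ((xR²y ∧ xRz) → ∃w (y = w ∧ zR³w))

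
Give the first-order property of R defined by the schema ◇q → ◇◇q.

∀x ∀y (xRy → ∃w (y = w ∧ xR²w))

This is a Sahlqvist (Geach-type) schema ◇^1□^0q → □^0◇^2q.
Minimal-valuation argument: fix x; take any y with xR^1y and any z with xR^0z. Set V(q) to the set of worlds R-reachable from y in exactly 0 steps. Then □^0q holds at y, so the antecedent holds at x; validity forces ◇^2q at z, giving a w with zR^2w and yR^0w.
First-order correspondent: ∀x ∀y (xRy → ∃w (y = w ∧ xR²w)).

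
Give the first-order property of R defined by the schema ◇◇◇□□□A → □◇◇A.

∀x ∀y ∀z ((xR³y ∧ xRz) → ∃w (yR³w ∧ zR²w))

This is a Sahlqvist (Geach-type) schema ◇^3□^3A → □^1◇^2A.
First-order correspondent: ∀x ∀y ∀z ((xR³y ∧ xRz) → ∃w (yR³w ∧ zR²w)).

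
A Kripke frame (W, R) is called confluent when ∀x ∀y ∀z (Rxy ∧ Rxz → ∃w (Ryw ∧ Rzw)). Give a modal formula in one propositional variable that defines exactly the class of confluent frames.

The condition is convergence. The .2 schema ◇□ψ → □◇ψ defines it.
Suppose ◇□ψ→□◇ψ is valid. Take Rxy, Rxz and set V(ψ)={w : Ryw}. Then □ψ at y so ◇□ψ at x, so □◇ψ at x, so ◇ψ at z, giving w with Rzw and Ryw.

◇□ψ → □◇ψ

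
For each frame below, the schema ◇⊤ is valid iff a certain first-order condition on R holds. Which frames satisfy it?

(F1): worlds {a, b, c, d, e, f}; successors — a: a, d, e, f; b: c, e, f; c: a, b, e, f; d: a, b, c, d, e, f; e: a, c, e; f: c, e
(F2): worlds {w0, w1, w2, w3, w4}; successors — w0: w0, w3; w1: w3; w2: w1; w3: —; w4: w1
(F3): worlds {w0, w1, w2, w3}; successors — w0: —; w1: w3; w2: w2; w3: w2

Frame correspondent (Sahlqvist): ∀x ∃y Rxy — i.e. seriality.
(F1): satisfies the condition.
(F2): fails — world w3 has no successor.
(F3): fails — world w0 has no successor.
Valid on: (F1).

(F1)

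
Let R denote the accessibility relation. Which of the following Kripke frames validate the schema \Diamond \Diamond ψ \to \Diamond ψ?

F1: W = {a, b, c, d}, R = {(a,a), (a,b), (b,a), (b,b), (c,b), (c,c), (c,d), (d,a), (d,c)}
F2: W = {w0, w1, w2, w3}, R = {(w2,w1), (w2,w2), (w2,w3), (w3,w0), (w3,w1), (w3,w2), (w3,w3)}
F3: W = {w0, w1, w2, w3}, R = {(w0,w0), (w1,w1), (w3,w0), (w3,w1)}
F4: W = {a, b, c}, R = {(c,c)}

This is the axiom for transitivity; its first-order frame correspondent is \forall x \forall y \forall z (Rxy \wedge Ryz \to Rxz).
F1: fails — Rcd and Rda but not Rca.
F2: fails — Rw2w3 and Rw3w0 but not Rw2w0.
F3: condition met.
F4: condition met.

F3, F4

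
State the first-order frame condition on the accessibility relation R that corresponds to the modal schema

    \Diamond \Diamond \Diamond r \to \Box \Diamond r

\forall x \forall y \forall z ((x R^3 y \wedge xRz) \to \exists w (y = w \wedge zRw))

This is a Sahlqvist (Geach-type) schema ◇^3□^0r → □^1◇^1r.
Minimal-valuation argument: fix x; take any y with xR^3y and any z with xR^1z. Set V(r) to the set of worlds R-reachable from y in exactly 0 steps. Then □^0r holds at y, so the antecedent holds at x; validity forces ◇^1r at z, giving a w with zR^1w and yR^0w.
First-order correspondent: \forall x \forall y \forall z ((x R^3 y \wedge xRz) \to \exists w (y = w \wedge zRw)).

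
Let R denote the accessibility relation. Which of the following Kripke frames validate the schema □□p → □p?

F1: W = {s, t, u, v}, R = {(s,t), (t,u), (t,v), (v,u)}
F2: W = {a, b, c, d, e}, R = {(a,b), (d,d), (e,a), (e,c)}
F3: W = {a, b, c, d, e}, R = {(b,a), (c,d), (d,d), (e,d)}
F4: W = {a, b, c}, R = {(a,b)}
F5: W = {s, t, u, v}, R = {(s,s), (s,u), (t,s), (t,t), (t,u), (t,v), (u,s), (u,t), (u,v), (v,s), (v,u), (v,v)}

This is the axiom for density; its first-order frame correspondent is ∀x ∀y (Rxy → ∃z (Rxz ∧ Rzy)).
F1: fails — Rvu but no z with Rvz and Rzu.
F2: fails — Rea but no z with Rez and Rza.
F3: fails — Rba but no z with Rbz and Rza.
F4: fails — Rab but no z with Raz and Rzb.
F5: holds.
Valid on: F5.

F5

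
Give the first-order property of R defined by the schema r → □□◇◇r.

∀x ∀z (xR²z → ∃w (x = w ∧ zR²w))

This is a Sahlqvist (Geach-type) schema ◇^0□^0r → □^2◇^2r.
Minimal-valuation argument: fix x; take any y with xR^0y and any z with xR^2z. Set V(r) to the set of worlds R-reachable from y in exactly 0 steps. Then □^0r holds at y, so the antecedent holds at x; validity forces ◇^2r at z, giving a w with zR^2w and yR^0w.
First-order correspondent: ∀x ∀z (xR²z → ∃w (x = w ∧ zR²w)).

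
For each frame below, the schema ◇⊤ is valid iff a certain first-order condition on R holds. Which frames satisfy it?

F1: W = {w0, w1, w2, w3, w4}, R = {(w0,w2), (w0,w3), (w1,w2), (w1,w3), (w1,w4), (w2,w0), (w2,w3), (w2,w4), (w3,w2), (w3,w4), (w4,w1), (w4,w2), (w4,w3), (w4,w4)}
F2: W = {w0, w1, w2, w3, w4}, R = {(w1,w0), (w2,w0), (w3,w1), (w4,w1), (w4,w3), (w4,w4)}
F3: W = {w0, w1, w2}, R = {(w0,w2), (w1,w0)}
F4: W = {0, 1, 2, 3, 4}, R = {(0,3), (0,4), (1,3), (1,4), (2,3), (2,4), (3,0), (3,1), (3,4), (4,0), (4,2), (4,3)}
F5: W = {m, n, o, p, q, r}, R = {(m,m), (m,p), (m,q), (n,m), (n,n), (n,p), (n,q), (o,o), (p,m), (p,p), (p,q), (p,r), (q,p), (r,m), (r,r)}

Frame correspondent (Sahlqvist): ∀x ∃y Rxy — i.e. seriality.
F1: condition met.
F2: fails — world w0 has no successor.
F3: fails — world w2 has no successor.
F4: condition met.
F5: condition met.

F1, F4, F5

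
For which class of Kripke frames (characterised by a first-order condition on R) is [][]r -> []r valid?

Suppose □□r→□r is valid. Take Rxy and set V(r)={w : xR²w}. Then □□r at x, so □r at x, so r at y, i.e. ∃z(Rxz∧Rzy).
The converse is a direct semantic check.
So the correspondent is density.

density: forall x forall y (Rxy -> exists z (Rxz & Rzy))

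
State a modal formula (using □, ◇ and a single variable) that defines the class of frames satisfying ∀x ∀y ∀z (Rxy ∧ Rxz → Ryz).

The condition is the Euclidean property. The 5 schema ◇ψ → □◇ψ defines it.

◇ψ → □◇ψ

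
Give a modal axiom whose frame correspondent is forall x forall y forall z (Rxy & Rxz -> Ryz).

◇r → □◇r

The condition is the Euclidean property. The 5 schema ◇r → □◇r defines it.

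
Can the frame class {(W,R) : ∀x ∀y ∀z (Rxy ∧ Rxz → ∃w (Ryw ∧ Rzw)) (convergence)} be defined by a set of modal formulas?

Yes: it is convergence, defined by the .2 schema ◇□q → □◇q.
Suppose ◇□q→□◇q is valid. Take Rxy, Rxz and set V(q)={w : Ryw}. Then □q at y so ◇□q at x, so □◇q at x, so ◇q at z, giving w with Rzw and Ryw.

Definable; ◇□q → □◇q defines it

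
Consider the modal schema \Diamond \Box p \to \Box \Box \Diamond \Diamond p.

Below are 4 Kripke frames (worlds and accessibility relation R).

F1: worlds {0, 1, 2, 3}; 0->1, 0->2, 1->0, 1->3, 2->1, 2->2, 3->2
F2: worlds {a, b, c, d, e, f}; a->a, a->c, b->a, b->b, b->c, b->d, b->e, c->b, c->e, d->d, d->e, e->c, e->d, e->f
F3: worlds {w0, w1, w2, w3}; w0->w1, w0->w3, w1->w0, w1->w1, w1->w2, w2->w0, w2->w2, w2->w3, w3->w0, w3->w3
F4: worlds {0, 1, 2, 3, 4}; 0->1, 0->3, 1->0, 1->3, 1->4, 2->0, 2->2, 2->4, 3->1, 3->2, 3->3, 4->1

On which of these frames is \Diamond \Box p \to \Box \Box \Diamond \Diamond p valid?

The schema corresponds to a generalized confluence (Geach) condition: \forall x \forall y \forall z ((xRy \wedge x R^2 z) \to \exists w (yRw \wedge z R^2 w)).
F1: fails — 0R1, 0R²1 but no w with 1Rw and 1R²w.
F2: fails — aRa, aR²e but no w with aRw and eR²w.
F3: condition met.
F4: fails — 2R4, 2R²4 but no w with 4Rw and 4R²w.

F3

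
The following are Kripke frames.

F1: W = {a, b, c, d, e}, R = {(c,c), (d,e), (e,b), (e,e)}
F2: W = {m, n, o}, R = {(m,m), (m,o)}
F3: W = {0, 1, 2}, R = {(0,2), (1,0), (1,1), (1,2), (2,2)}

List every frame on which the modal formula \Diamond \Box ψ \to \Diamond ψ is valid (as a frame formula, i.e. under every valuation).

The schema corresponds to a generalized confluence (Geach) condition: \forall x \forall y (xRy \to \exists w (yRw \wedge xRw)).
F1: fails — eRb but no w with bRw and eRw.
F2: fails — mRo but no w with oRw and mRw.
F3: condition met.

F3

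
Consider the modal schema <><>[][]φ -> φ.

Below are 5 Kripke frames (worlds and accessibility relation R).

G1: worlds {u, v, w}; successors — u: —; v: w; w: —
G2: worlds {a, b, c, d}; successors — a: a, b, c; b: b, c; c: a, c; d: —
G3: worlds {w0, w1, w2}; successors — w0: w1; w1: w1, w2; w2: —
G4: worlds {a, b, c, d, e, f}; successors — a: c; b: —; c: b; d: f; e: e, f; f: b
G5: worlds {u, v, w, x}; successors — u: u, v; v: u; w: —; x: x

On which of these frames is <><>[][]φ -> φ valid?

This is the axiom for a generalized confluence (Geach) condition; its first-order frame correspondent is forall x forall y (x R^2 y -> exists w (y R^2 w & x = w)).
G1: condition met.
G2: condition met.
G3: fails — w0R²w1 but no w with w1R²w and w0=w.
G4: fails — aR²b but no w with bR²w and a=w.
G5: condition met.

G1, G2, G5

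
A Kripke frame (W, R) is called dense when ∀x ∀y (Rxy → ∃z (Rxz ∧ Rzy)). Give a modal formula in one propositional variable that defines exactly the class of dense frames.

□□r → □r

The condition is density. The C4 schema □□r → □r defines it.
Suppose □□r→□r is valid. Take Rxy and set V(r)={w : xR²w}. Then □□r at x, so □r at x, so r at y, i.e. ∃z(Rxz∧Rzy).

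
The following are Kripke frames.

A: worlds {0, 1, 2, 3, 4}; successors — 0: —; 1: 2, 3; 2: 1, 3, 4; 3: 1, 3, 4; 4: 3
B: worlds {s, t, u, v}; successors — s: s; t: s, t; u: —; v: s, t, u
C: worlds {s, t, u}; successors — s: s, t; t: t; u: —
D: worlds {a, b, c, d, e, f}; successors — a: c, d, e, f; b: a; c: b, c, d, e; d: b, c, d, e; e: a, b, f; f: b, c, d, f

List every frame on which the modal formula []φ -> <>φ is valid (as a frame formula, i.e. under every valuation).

This is the axiom for seriality; its first-order frame correspondent is forall x exists y Rxy.
A: fails — world 0 has no successor.
B: fails — world u has no successor.
C: fails — world u has no successor.
D: holds.
Valid on: D.

D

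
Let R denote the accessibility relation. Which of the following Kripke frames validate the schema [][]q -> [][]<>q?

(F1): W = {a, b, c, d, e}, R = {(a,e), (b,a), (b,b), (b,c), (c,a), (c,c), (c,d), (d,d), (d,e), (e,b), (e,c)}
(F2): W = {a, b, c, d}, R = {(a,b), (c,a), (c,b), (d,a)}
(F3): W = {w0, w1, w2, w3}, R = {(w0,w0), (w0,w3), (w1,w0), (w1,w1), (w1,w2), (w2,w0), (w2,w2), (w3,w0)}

(F3)

This is the axiom for a generalized confluence (Geach) condition; its first-order frame correspondent is forall x forall z (x R^2 z -> exists w (x R^2 w & zRw)).
(F1): fails — eR²a but no w with eR²w and aRw.
(F2): fails — cR²b but no w with cR²w and bRw.
(F3): holds.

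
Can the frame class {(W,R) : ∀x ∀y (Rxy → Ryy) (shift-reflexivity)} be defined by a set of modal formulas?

Yes, by □(□r → r)

Yes: it is shift-reflexivity, defined by the T□ schema □(□r → r).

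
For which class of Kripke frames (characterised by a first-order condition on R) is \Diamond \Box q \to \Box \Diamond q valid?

convergence: \forall x \forall y \forall z (Rxy \wedge Rxz \to \exists w (Ryw \wedge Rzw))

Suppose ◇□q→□◇q is valid. Take Rxy, Rxz and set V(q)={w : Ryw}. Then □q at y so ◇□q at x, so □◇q at x, so ◇q at z, giving w with Rzw and Ryw.
Conversely, on a frame with convergence the schema holds at every world under every valuation.
So the correspondent is convergence.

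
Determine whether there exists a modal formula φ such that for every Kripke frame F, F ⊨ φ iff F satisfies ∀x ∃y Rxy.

The condition is seriality. A defining modal formula is □q → ◇q.
Suppose □q→◇q is valid. At any x set V(q)=W. Then □q at x, so ◇q at x, so x has a successor.

Yes — defined by □q → ◇q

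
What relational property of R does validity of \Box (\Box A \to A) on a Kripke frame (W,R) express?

This schema is the T□ axiom.
It corresponds to shift-reflexivity: \forall x \forall y (Rxy \to Ryy).

Shift-reflexivity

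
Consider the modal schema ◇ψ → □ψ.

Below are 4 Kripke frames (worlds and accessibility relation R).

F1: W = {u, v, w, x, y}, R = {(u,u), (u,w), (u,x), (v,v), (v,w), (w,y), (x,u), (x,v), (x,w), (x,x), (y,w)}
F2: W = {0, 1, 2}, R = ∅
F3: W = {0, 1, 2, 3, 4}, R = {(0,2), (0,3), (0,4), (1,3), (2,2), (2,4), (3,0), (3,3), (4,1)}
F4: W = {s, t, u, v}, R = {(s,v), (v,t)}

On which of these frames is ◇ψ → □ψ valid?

F2, F4

Frame correspondent (Sahlqvist): ∀x ∀y ∀z (Rxy ∧ Rxz → y = z) — i.e. partial functionality.
F1: fails — u sees both u and w.
F2: satisfies the condition.
F3: fails — 0 sees both 2 and 3.
F4: satisfies the condition.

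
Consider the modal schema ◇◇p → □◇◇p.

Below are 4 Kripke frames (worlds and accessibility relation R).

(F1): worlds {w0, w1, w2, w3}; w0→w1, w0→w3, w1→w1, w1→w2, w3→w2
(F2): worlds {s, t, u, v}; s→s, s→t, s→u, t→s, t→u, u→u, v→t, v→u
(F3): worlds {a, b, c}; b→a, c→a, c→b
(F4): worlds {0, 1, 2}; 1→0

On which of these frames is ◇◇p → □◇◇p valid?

This is the axiom for a generalized confluence (Geach) condition; its first-order frame correspondent is ∀x ∀y ∀z ((xR²y ∧ xRz) → ∃w (y = w ∧ zR²w)).
(F1): fails — w0R²w1, w0Rw3 but no w with w1=w and w3R²w.
(F2): fails — sR²s, sRu but no w with s=w and uR²w.
(F3): fails — cR²a, cRa but no w with a=w and aR²w.
(F4): holds.

(F4)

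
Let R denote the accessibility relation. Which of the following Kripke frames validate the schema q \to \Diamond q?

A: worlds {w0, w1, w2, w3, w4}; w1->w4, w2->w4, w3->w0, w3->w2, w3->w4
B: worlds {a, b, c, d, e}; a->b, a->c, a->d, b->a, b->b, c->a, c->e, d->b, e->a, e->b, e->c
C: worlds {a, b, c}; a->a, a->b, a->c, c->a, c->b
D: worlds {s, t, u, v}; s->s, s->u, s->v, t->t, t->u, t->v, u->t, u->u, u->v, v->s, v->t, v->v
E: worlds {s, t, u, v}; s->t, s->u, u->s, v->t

D

The schema corresponds to reflexivity: \forall x Rxx.
A: fails — world w0 does not see itself.
B: fails — world a does not see itself.
C: fails — world b does not see itself.
D: condition met.
E: fails — world s does not see itself.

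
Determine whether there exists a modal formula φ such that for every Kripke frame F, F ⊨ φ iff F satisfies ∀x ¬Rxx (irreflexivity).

Not modally definable

Modal frame validity is preserved under surjective bounded morphisms.
The 2-cycle (worlds 0,1 with 0→1→0) is irreflexive, and the map sending every world to a single reflexive point • is a surjective bounded morphism (forth: every edge maps to (•,•); back: every world has a successor). So any modal formula valid on the 2-cycle is also valid on the reflexive point, which is not irreflexive.
So the class is not modally definable.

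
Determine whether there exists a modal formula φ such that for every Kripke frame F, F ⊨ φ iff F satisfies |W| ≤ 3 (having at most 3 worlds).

Any modally definable frame class is closed under disjoint unions.
Any modal formula valid on each of 4 disjoint one-world frames is valid on their disjoint union (validity is preserved under disjoint unions). Each one-world frame has |W|=1≤3, but the union has |W|=4.
Hence having at most 3 worlds is not modally definable.

No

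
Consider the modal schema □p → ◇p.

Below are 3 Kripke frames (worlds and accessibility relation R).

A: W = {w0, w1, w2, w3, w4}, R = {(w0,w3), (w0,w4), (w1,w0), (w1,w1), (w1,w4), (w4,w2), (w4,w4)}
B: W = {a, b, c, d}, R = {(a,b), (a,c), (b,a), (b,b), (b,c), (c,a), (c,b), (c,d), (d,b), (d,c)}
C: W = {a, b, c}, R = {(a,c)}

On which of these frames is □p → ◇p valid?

This is the axiom for seriality; its first-order frame correspondent is ∀x ∃y Rxy.
A: fails — world w2 has no successor.
B: ✓.
C: fails — world b has no successor.
Valid on: B.

B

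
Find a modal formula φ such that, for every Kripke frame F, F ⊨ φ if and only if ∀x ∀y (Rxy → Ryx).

s → □◇s

The condition is symmetry. The B schema s → □◇s defines it.
Suppose s→□◇s is valid. Take Rxy and set V(s)={x}. Then s at x, so □◇s at x, so ◇s at y, so some z with Ryz has s; z=x, i.e. Ryx.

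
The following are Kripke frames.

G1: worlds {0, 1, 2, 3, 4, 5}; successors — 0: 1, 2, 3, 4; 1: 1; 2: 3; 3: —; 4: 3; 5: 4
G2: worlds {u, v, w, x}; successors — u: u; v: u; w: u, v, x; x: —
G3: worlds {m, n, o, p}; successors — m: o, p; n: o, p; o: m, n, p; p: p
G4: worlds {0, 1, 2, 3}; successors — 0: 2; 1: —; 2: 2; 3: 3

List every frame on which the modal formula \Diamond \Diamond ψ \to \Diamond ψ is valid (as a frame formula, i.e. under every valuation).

G2, G4

The schema corresponds to transitivity: \forall x \forall y \forall z (Rxy \wedge Ryz \to Rxz).
G1: fails — R54 and R43 but not R53.
G2: ✓.
G3: fails — Rom and Rmo but not Roo.
G4: ✓.
Valid on: G2, G4.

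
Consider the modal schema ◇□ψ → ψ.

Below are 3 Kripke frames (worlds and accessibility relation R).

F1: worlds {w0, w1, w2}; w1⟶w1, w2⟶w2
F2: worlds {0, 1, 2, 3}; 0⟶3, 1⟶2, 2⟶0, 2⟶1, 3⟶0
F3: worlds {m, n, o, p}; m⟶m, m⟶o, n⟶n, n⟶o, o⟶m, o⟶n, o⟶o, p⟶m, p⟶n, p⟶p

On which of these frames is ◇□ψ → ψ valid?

F1

Frame correspondent (Sahlqvist): ∀x ∀y (Rxy → Ryx) — i.e. symmetry.
F1: satisfies the condition.
F2: fails — R20 but not R02.
F3: fails — Rpm but not Rmp.
Valid on: F1.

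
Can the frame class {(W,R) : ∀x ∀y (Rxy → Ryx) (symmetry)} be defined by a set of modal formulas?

Yes: it is symmetry, defined by the B schema p → □◇p.
Suppose p→□◇p is valid. Take Rxy and set V(p)={x}. Then p at x, so □◇p at x, so ◇p at y, so some z with Ryz has p; z=x, i.e. Ryx.

Yes — defined by p → □◇p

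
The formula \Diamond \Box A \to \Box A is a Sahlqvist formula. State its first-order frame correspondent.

This is frame-equivalent to ◇A → □◇A (substitute ¬A for A and contrapose).
Suppose ◇A→□◇A is valid. Take Rxy, Rxz and set V(A)={y}. Then ◇A at x, so □◇A at x, so ◇A at z, so some w with Rzw has A; w=y, i.e. Rzy. By symmetry of the argument, Ryz.

the Euclidean property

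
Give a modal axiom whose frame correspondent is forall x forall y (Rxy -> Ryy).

□(□s → s)

A defining formula is □(□s → s) (the T□ axiom).
Suppose □(□s→s) is valid. Take Rxy and set V(s)={w : Ryw}. Then at y, □s holds; since □(□s→s) at x, □s→s at y, so s at y, i.e. Ryy.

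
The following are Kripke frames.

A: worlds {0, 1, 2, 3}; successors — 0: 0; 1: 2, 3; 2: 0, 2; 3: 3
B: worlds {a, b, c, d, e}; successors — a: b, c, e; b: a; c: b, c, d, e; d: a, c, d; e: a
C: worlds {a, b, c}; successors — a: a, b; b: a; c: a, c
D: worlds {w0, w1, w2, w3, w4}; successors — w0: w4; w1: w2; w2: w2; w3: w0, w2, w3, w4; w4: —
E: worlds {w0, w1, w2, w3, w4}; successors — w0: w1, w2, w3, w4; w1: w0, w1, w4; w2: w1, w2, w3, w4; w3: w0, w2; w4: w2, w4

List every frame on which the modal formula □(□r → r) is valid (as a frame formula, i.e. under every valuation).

A

This is the axiom for shift-reflexivity; its first-order frame correspondent is ∀x ∀y (Rxy → Ryy).
A: condition met.
B: fails — Rea but not Raa.
C: fails — Rab but not Rbb.
D: fails — Rw0w4 but not Rw4w4.
E: fails — Rw1w0 but not Rw0w0.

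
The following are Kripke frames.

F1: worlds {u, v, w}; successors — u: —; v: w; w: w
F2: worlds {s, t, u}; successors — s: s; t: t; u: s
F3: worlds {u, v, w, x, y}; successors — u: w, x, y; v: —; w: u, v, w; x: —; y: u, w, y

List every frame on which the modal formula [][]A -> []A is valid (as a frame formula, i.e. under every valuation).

F1, F2

The schema corresponds to density: forall x forall y (Rxy -> exists z (Rxz & Rzy)).
F1: holds.
F2: holds.
F3: fails — Rux but no z with Ruz and Rzx.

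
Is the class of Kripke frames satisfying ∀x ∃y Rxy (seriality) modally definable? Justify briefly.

The condition is seriality. A defining modal formula is □p → ◇p.
Suppose □p→◇p is valid. At any x set V(p)=W. Then □p at x, so ◇p at x, so x has a successor.

Yes — defined by □p → ◇p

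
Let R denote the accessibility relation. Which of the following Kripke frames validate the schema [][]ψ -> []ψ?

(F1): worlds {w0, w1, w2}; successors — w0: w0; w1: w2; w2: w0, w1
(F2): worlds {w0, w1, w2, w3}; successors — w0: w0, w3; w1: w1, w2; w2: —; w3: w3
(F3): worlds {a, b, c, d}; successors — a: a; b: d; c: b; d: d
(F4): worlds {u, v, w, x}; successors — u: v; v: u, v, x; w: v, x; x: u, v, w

(F2)

The schema corresponds to density: forall x forall y (Rxy -> exists z (Rxz & Rzy)).
(F1): fails — Rw1w2 but no z with Rw1z and Rzw2.
(F2): ✓.
(F3): fails — Rcb but no z with Rcz and Rzb.
(F4): fails — Rxw but no z with Rxz and Rzw.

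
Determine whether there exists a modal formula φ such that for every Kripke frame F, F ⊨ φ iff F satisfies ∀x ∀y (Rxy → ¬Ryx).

Any modally definable frame class is closed under surjective bounded morphisms.
The 5-cycle (worlds 0,1,2,3,4 with 0→1→2→3→4→0) is asymmetric. Mapping every world to a single reflexive point • is a surjective bounded morphism, and the reflexive point is not asymmetric (R•• but asymmetry requires ¬R••).
So the class is not modally definable.

Not definable by any modal formula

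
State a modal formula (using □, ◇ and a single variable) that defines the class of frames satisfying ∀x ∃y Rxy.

□s → ◇s

The condition is seriality. The D schema □s → ◇s defines it.
Suppose □s→◇s is valid. At any x set V(s)=W. Then □s at x, so ◇s at x, so x has a successor.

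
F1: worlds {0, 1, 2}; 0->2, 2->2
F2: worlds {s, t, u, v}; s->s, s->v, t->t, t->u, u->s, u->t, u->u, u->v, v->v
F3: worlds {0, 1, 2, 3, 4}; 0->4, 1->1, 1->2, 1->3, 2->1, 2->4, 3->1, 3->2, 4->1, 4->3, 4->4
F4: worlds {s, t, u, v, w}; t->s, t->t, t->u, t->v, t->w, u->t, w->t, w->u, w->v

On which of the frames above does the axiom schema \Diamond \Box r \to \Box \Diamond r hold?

Frame correspondent (Sahlqvist): \forall x \forall y \forall z (Rxy \wedge Rxz \to \exists w (Ryw \wedge Rzw)) — i.e. convergence.
F1: condition met.
F2: fails — Ruv and Rut but v and t have no common successor.
F3: condition met.
F4: fails — Rtv and Rtv but v and v have no common successor.

F1, F3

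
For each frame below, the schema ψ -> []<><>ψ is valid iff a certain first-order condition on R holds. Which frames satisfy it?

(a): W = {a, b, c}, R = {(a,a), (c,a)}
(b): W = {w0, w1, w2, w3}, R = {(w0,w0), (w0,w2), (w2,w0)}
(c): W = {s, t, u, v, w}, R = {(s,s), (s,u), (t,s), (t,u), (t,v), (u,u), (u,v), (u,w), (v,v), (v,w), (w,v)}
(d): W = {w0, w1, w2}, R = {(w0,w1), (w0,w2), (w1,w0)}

(b)

This is the axiom for a generalized confluence (Geach) condition; its first-order frame correspondent is forall x forall z (xRz -> exists w (x = w & z R^2 w)).
(a): fails — cRa but no w with c=w and aR²w.
(b): holds.
(c): fails — sRu but no w* with s=w* and uR²w*.
(d): fails — w0Rw1 but no w with w0=w and w1R²w.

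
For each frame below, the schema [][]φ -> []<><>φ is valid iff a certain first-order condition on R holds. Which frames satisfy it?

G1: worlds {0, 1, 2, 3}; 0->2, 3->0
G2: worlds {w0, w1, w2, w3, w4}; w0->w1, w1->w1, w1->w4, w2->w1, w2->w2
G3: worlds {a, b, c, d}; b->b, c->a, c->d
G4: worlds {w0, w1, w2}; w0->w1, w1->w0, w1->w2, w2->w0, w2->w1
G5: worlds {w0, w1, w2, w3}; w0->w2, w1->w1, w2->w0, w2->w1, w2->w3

The schema corresponds to a generalized confluence (Geach) condition: forall x forall z (xRz -> exists w (x R^2 w & z R^2 w)).
G1: fails — 0R2 but no w with 0R²w and 2R²w.
G2: fails — w1Rw4 but no w with w1R²w and w4R²w.
G3: fails — cRa but no w with cR²w and aR²w.
G4: satisfies the condition.
G5: fails — w2Rw3 but no w with w2R²w and w3R²w.

G4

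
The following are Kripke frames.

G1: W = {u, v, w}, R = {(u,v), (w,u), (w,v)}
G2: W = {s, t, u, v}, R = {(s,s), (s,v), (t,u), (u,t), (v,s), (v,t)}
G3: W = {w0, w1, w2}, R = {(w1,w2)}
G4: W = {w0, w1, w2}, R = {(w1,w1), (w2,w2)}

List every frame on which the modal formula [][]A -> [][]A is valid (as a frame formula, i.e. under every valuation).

G1, G2, G3, G4

The schema corresponds to a generalized confluence (Geach) condition: forall x forall z (x R^2 z -> exists w (x R^2 w & z = w)).
G1: satisfies the condition.
G2: satisfies the condition.
G3: satisfies the condition.
G4: satisfies the condition.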